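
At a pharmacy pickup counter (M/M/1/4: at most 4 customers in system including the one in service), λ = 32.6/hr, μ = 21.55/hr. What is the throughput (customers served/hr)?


ρ = 1.5128; P_K = (1−ρ)ρ^4/(1−ρ^5) = 0.387923
λ_eff = λ(1 − P_K) = 32.6·(1 − 0.387923) = 32.6·0.612077 = 19.9537 /hr

Final: 19.9537 /hr


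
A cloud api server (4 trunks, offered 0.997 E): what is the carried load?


B(4,0.997) = 0.015246 (Erlang-B)
Carried load = a(1 − B) = 0.997·(1 − 0.015246) = 0.997·0.984754 = 0.9818 E

Final: 0.9818 Erlangs


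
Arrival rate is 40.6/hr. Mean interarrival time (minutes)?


Mean interarrival time = 1/λ = 1/40.6 hour = 0.02463 hour
In minutes: 0.02463 × 60 = 1.4778 min

Final: 1.4778 min


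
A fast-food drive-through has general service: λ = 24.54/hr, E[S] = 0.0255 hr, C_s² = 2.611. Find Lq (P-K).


ρ = λ·E[S] = 24.54·0.0255 = 0.6258
Lq = ρ²(1+C_s²)/(2(1−ρ)) = 0.3916·(1+2.611)/(2·0.3742)
= 0.3916·3.6110/0.7485 = 1.88925

Final: 1.88925


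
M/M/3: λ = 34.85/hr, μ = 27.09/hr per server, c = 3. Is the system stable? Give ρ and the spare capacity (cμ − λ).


Total capacity cμ = 3·27.09 = 81.27/hr
ρ = λ/(cμ) = 34.85/81.27 = 0.4288
Stable ⇔ ρ < 1: YES
Spare capacity = cμ − λ = 81.27 − 34.85 = 46.42/hr

Final: ρ = 0.4288; stable; margin = 46.42/hr


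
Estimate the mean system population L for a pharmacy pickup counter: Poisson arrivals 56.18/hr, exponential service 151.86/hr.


ρ = λ/μ = 56.18/151.86 = 0.3699
L = ρ/(1−ρ) = 0.3699/(1 − 0.3699) = 0.3699/0.6301 = 0.5872

Final: 0.5872


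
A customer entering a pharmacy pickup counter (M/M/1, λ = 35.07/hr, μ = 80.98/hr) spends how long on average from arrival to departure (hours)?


W = 1/(μ−λ) = 1/(80.98 − 35.07) = 1/45.91 = 0.02178 hr

Final: 0.02178 hr


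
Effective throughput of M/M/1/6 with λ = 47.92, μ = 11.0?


ρ = 4.3564; P_K = (1−ρ)ρ^6/(1−ρ^7) = 0.770477
λ_eff = λ(1 − P_K) = 47.92·(1 − 0.770477) = 47.92·0.229523 = 10.9988 /hr

Final: 10.9988 /hr


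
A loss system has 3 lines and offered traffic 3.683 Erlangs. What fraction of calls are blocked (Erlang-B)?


B(c,a) = (a^c/c!) / Σ_{k=0}^{c} a^k/k!
a^3/3! = 8.326335
Σ terms (k=0..3): 1.00000 + 3.68300 + 6.78224 + 8.32634 = 19.791580
B = 8.326335/19.791580 = 0.420701

Final: 0.420701


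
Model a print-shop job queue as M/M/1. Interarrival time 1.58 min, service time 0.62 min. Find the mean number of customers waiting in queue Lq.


λ = 60/1.58 = 37.9747 /hr
μ = 60/0.62 = 96.7742 /hr
ρ = λ/μ = 37.9747/96.7742 = 0.3924
Lq = ρ²/(1−ρ) = 0.1540/0.6076 = 0.2534

Final: 0.2534


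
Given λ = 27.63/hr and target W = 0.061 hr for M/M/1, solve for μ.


W = 1/(μ−λ) ⇒ μ − λ = 1/W = 1/0.061 = 16.3934
μ = λ + 1/W = 27.63 + 16.3934 = 44.0234 per hr

Final: 44.0234 /hr


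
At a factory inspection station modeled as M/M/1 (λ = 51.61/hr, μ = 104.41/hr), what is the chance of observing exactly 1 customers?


ρ = 51.61/104.41 = 0.4943
P_n = (1−ρ)·ρ^n = (1 − 0.4943)·0.4943^1 = 0.5057·0.494301 = 0.249968

Final: 0.249968


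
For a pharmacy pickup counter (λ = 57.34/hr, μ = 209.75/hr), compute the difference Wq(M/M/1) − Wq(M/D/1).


ρ = 57.34/209.75 = 0.2734
Wq(M/M/1) = ρ/(μ−λ) = 0.2734/152.41 = 0.001794 hr
Wq(M/D/1) = ρ/(2(μ−λ)) = 0.0008968 hr
Savings = 0.001794 − 0.0008968 = 0.0008968 hr

Final: 0.0008968 hr


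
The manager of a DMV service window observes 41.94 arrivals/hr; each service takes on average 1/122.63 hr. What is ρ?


ρ = λ/μ = 41.94/122.63 = 0.3420

Final: 0.3420


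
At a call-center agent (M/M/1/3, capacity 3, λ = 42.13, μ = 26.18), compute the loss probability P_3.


ρ = λ/μ = 42.13/26.18 = 1.6092
P_K = (1−ρ)ρ^K/(1−ρ^(K+1)) = (-0.6092·4.167403)/(1 − 6.706366)
= -2.538964/-5.706366 = 0.444935

Final: 0.444935


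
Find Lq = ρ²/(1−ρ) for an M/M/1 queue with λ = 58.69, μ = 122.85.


ρ = 58.69/122.85 = 0.4777
Lq = ρ²/(1−ρ) = 0.2282/0.5223 = 0.4370

Final: 0.4370


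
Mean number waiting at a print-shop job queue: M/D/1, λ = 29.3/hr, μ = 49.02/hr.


ρ = 29.3/49.02 = 0.5977
M/D/1: Lq = ρ²/(2(1−ρ)) = 0.3573/(2·0.4023) = 0.44404

Final: 0.44404


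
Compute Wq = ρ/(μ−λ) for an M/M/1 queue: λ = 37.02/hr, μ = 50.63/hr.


ρ = 37.02/50.63 = 0.7312
Wq = ρ/(μ−λ) = 0.7312/(50.63 − 37.02) = 0.7312/13.61 = 0.05372 hr

Final: 0.05372 hr


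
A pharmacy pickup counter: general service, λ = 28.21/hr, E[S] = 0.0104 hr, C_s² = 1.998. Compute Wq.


ρ = λ·E[S] = 28.21·0.0104 = 0.2934
E[S²] = E[S]²(1+C_s²) = 0.0104²·(1+1.998) = 0.0003243
Wq = λ·E[S²]/(2(1−ρ)) = 28.21·0.0003243/(2·0.7066) = 0.006473 hr

Final: 0.006473 hr


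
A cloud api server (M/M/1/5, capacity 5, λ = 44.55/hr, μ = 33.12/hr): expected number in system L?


ρ = 44.55/33.12 = 1.3451
L = ρ[1 − (K+1)ρ^K + Kρ^(K+1)] / [(1−ρ)(1−ρ^(K+1))]
Numerator: 1.3451·(1 − 6·4.403387 + 5·5.923035) = 5.642528
Denominator: (-0.3451)·(-4.923035) = 1.698982
L = 5.642528/1.698982 = 3.3211

Final: 3.3211


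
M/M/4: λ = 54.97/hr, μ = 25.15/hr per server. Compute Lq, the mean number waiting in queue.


a = λ/μ = 2.1857; ρ = a/4 = 0.5464
P₀ = 0.106258
Lq = P₀·a^c·ρ / (c!·(1−ρ)²) = 0.106258·22.82186·0.5464/(24·0.20573)
= 0.26837

Final: 0.26837


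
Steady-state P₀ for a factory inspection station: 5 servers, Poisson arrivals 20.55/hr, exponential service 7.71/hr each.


a = λ/μ = 20.55/7.71 = 2.6654; ρ = a/c = 0.5331
Σ_{k=0}^{4} a^k/k! (terms k=0..4) = 1.00000 + 2.66537 + 3.55210 + 3.15588 + 2.10290 = 12.47625
Tail: a^5/(5!(1−ρ)) = 134.52012/(120·0.4669) = 2.40081
P₀ = 1/(12.47625 + 2.40081) = 1/14.87706 = 0.067218

Final: 0.067218


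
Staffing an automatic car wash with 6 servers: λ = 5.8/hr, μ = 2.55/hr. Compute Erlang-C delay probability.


a = λ/μ = 2.2745; ρ = a/6 = 0.3791
P₀ = 0.102516 (from M/M/c formula)
C(c,a) = [a^c/(c!(1−ρ))]·P₀ = [138.46081/(720·0.6209)]·0.102516
= 0.30971·0.102516 = 0.031751

Final: 0.031751


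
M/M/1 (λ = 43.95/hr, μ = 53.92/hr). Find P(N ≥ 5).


ρ = 43.95/53.92 = 0.8151
P(N ≥ n) = ρ^n = 0.8151^5 = 0.359787

Final: 0.359787


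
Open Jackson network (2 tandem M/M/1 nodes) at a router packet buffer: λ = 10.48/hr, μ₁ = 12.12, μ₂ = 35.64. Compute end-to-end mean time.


Each node sees arrival rate λ = 10.48/hr (tandem ⇒ throughput preserved).
W₁ = 1/(μ₁−λ) = 1/(12.12−10.48) = 0.60976 hr
W₂ = 1/(μ₂−λ) = 1/(35.64−10.48) = 0.03975 hr
W_total = W₁ + W₂ = 0.60976 + 0.03975 = 0.64950 hr

Final: 0.64950 hr


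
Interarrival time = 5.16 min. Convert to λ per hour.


λ = 1/(interarrival time) in consistent units.
1 hour = 60 min, so λ = 60/5.16 = 11.6279 per hour

Final: 11.6279 /hr


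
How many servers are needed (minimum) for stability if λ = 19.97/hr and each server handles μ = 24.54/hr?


Stability requires cμ > λ ⇔ c > λ/μ.
λ/μ = 19.97/24.54 = 0.8138
Minimum integer c = ⌊0.8138⌋ + 1 = 1
Check: 1·24.54 = 24.54 > 19.97, while 0·24.54 = 0.00 ≤ 19.97

Final: 1 servers


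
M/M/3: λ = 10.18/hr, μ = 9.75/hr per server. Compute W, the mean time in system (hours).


a = 1.0441; ρ = 0.3480; P₀ = 0.347204
Lq = P₀·a^c·ρ/(c!(1−ρ)²) = 0.05393
Wq = Lq/λ = 0.05393/10.18 = 0.005298 hr
W = Wq + 1/μ = 0.005298 + 0.10256 = 0.10786 hr

Final: 0.10786 hr


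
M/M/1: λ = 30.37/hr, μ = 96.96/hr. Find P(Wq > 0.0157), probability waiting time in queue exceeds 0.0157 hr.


ρ = 30.37/96.96 = 0.3132
P(Wq > t) = ρ·e^{−(μ−λ)t} = 0.3132·e^{−1.0455}
= 0.3132·0.351529 = 0.110107

Final: 0.110107


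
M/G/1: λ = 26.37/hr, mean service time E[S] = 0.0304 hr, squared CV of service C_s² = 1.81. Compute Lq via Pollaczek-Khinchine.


ρ = λ·E[S] = 26.37·0.0304 = 0.8016
Lq = ρ²(1+C_s²)/(2(1−ρ)) = 0.6426·(1+1.81)/(2·0.1984)
= 0.6426·2.8100/0.3967 = 4.55205

Final: 4.55205


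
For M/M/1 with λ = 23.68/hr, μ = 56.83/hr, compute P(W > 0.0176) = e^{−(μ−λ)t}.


W ~ Exponential(μ−λ) for M/M/1.
μ − λ = 56.83 − 23.68 = 33.1500
P(W > t) = e^{−(μ−λ)t} = e^{−0.5834} = 0.557976

Final: 0.557976


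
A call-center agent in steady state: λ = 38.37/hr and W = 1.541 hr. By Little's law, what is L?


L = λW = 38.37·1.541 = 59.1282

Final: 59.1282


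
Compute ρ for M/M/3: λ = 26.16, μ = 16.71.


ρ = λ/(cμ) = 26.16/(3·16.71) = 26.16/50.13 = 0.5218

Final: 0.5218


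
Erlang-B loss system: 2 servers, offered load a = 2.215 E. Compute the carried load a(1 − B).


B(2,2.215) = 0.432792 (Erlang-B)
Carried load = a(1 − B) = 2.215·(1 − 0.432792) = 2.215·0.567208 = 1.2564 E

Final: 1.2564 Erlangs


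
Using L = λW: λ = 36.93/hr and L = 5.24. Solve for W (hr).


W = L/λ = 5.24/36.93 = 0.1419 hr

Final: 0.1419 hr


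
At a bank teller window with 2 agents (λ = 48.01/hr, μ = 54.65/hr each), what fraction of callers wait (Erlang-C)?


a = λ/μ = 0.8785; ρ = a/2 = 0.4392
P₀ = 0.389613 (from M/M/c formula)
C(c,a) = [a^c/(c!(1−ρ))]·P₀ = [0.77176/(2·0.5608)]·0.389613
= 0.68815·0.389613 = 0.268112

Final: 0.268112


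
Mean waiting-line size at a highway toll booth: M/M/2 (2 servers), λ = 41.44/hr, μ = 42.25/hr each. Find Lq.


a = λ/μ = 0.9808; ρ = a/2 = 0.4904
P₀ = 0.341909
Lq = P₀·a^c·ρ / (c!·(1−ρ)²) = 0.341909·0.96202·0.4904/(2·0.25968)
= 0.31060

Final: 0.31060


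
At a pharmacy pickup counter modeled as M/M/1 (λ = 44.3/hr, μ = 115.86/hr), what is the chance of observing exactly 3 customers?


ρ = 44.3/115.86 = 0.3824
P_n = (1−ρ)·ρ^n = (1 − 0.3824)·0.3824^3 = 0.6176·0.055900 = 0.034526

Final: 0.034526


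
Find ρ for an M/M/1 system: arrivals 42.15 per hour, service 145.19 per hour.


ρ = λ/μ = 42.15/145.19 = 0.2903

Final: 0.2903


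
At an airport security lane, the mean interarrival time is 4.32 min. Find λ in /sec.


λ = 1/(interarrival time) in consistent units.
1 second = 0.0166667 min, so λ = 0.0166667/4.32 = 0.003858 per second

Final: 0.003858 /sec


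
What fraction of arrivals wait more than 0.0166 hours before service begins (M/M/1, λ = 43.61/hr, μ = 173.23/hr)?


ρ = 43.61/173.23 = 0.2517
P(Wq > t) = ρ·e^{−(μ−λ)t} = 0.2517·e^{−2.1517}
= 0.2517·0.116287 = 0.029275

Final: 0.029275


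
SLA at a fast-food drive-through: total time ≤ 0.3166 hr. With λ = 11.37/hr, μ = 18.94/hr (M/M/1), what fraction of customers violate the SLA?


W ~ Exponential(μ−λ) for M/M/1.
μ − λ = 18.94 − 11.37 = 7.5700
P(W > t) = e^{−(μ−λ)t} = e^{−2.3967} = 0.091021

Final: 0.091021


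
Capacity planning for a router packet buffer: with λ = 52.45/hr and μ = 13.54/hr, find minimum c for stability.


Stability requires cμ > λ ⇔ c > λ/μ.
λ/μ = 52.45/13.54 = 3.8737
Minimum integer c = ⌊3.8737⌋ + 1 = 4
Check: 4·13.54 = 54.16 > 52.45, while 3·13.54 = 40.62 ≤ 52.45

Final: 4 servers


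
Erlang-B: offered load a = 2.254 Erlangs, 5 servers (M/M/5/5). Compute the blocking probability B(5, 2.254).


B(c,a) = (a^c/c!) / Σ_{k=0}^{c} a^k/k!
a^5/5! = 0.484829
Σ terms (k=0..5): 1.00000 + 2.25400 + 2.54026 + 1.90858 + 1.07549 + 0.48483 = 9.263152
B = 0.484829/9.263152 = 0.052339

Final: 0.052339


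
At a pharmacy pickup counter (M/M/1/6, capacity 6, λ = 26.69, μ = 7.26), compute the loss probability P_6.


ρ = λ/μ = 26.69/7.26 = 3.6763
P_K = (1−ρ)ρ^K/(1−ρ^(K+1)) = (-2.6763·2468.719335)/(1 − 9075.773976)
= -6607.054640/-9074.773976 = 0.728068

Final: 0.728068


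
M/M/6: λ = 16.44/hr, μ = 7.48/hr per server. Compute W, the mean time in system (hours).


a = 2.1979; ρ = 0.3663; P₀ = 0.110750
Lq = P₀·a^c·ρ/(c!(1−ρ)²) = 0.01582
Wq = Lq/λ = 0.01582/16.44 = 0.0009621 hr
W = Wq + 1/μ = 0.0009621 + 0.13369 = 0.13465 hr

Final: 0.13465 hr


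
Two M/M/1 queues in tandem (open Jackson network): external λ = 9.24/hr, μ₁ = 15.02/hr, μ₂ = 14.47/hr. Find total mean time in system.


Each node sees arrival rate λ = 9.24/hr (tandem ⇒ throughput preserved).
W₁ = 1/(μ₁−λ) = 1/(15.02−9.24) = 0.17301 hr
W₂ = 1/(μ₂−λ) = 1/(14.47−9.24) = 0.19120 hr
W_total = W₁ + W₂ = 0.17301 + 0.19120 = 0.36421 hr

Final: 0.36421 hr


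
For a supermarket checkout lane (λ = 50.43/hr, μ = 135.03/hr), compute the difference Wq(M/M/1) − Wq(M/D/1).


ρ = 50.43/135.03 = 0.3735
Wq(M/M/1) = ρ/(μ−λ) = 0.3735/84.60 = 0.004415 hr
Wq(M/D/1) = ρ/(2(μ−λ)) = 0.002207 hr
Savings = 0.004415 − 0.002207 = 0.002207 hr

Final: 0.002207 hr


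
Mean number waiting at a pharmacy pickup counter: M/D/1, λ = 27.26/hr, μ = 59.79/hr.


ρ = 27.26/59.79 = 0.4559
M/D/1: Lq = ρ²/(2(1−ρ)) = 0.2079/(2·0.5441) = 0.19103

Final: 0.19103


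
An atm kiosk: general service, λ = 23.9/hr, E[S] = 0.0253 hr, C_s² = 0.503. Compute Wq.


ρ = λ·E[S] = 23.9·0.0253 = 0.6047
E[S²] = E[S]²(1+C_s²) = 0.0253²·(1+0.503) = 0.0009621
Wq = λ·E[S²]/(2(1−ρ)) = 23.9·0.0009621/(2·0.3953) = 0.02908 hr

Final: 0.02908 hr


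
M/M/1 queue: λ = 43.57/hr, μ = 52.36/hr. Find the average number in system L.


ρ = λ/μ = 43.57/52.36 = 0.8321
L = ρ/(1−ρ) = 0.8321/(1 − 0.8321) = 0.8321/0.1679 = 4.9568

Final: 4.9568


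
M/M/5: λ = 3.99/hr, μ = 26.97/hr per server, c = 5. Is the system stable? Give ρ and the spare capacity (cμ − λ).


Total capacity cμ = 5·26.97 = 134.85/hr
ρ = λ/(cμ) = 3.99/134.85 = 0.02959
Stable ⇔ ρ < 1: YES
Spare capacity = cμ − λ = 134.85 − 3.99 = 130.86/hr

Final: ρ = 0.02959; stable; margin = 130.86/hr


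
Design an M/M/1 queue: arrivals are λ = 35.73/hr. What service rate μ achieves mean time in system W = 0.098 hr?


W = 1/(μ−λ) ⇒ μ − λ = 1/W = 1/0.098 = 10.2041
μ = λ + 1/W = 35.73 + 10.2041 = 45.9341 per hr

Final: 45.9341 /hr


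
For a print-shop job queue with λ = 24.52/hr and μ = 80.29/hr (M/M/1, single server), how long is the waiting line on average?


ρ = 24.52/80.29 = 0.3054
Lq = ρ²/(1−ρ) = 0.09326/0.6946 = 0.1343

Final: 0.1343


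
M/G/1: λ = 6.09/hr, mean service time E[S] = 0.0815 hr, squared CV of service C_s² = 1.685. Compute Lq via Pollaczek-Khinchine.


ρ = λ·E[S] = 6.09·0.0815 = 0.4963
Lq = ρ²(1+C_s²)/(2(1−ρ)) = 0.2463·(1+1.685)/(2·0.5037)
= 0.2463·2.6850/1.0073 = 0.65663

Final: 0.65663


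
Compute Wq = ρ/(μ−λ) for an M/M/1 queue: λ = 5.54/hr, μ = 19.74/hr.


ρ = 5.54/19.74 = 0.2806
Wq = ρ/(μ−λ) = 0.2806/(19.74 − 5.54) = 0.2806/14.20 = 0.01976 hr

Final: 0.01976 hr


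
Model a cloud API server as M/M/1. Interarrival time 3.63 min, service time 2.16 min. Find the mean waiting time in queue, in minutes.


λ = 60/3.63 = 16.5289 /hr
μ = 60/2.16 = 27.7778 /hr
ρ = λ/μ = 16.5289/27.7778 = 0.5950
Wq = ρ/(μ−λ) = 0.5950/(27.7778−16.5289) = 0.05290 hr
In minutes: 0.05290·60 = 3.174 min

Final: 3.174 min


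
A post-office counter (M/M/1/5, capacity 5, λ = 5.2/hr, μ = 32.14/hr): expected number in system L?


ρ = 5.2/32.14 = 0.1618
L = ρ[1 − (K+1)ρ^K + Kρ^(K+1)] / [(1−ρ)(1−ρ^(K+1))]
Numerator: 0.1618·(1 − 6·0.0001109 + 5·0.00001794) = 0.161699
Denominator: (0.8382)·(0.999982) = 0.838193
L = 0.161699/0.838193 = 0.1929

Final: 0.1929


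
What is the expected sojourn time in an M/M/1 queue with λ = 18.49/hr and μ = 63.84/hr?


W = 1/(μ−λ) = 1/(63.84 − 18.49) = 1/45.35 = 0.02205 hr

Final: 0.02205 hr


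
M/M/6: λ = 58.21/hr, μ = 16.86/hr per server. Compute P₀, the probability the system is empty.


a = λ/μ = 58.21/16.86 = 3.4526; ρ = a/c = 0.5754
Σ_{k=0}^{5} a^k/k! (terms k=0..5) = 1.00000 + 3.45255 + 5.96005 + 6.85913 + 5.92037 + 4.08808 = 27.28018
Tail: a^6/(6!(1−ρ)) = 1693.71438/(720·0.4246) = 5.54056
P₀ = 1/(27.28018 + 5.54056) = 1/32.82073 = 0.030469

Final: 0.030469


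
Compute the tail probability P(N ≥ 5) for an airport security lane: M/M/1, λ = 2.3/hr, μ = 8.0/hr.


ρ = 2.3/8.0 = 0.2875
P(N ≥ n) = ρ^n = 0.2875^5 = 0.001964

Final: 0.001964


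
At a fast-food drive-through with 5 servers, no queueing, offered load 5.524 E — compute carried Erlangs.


B(5,5.524) = 0.325869 (Erlang-B)
Carried load = a(1 − B) = 5.524·(1 − 0.325869) = 5.524·0.674131 = 3.7239 E

Final: 3.7239 Erlangs


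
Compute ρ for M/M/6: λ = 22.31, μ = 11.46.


ρ = λ/(cμ) = 22.31/(6·11.46) = 22.31/68.76 = 0.3245

Final: 0.3245


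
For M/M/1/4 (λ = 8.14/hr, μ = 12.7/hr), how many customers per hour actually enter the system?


ρ = 0.6409; P_K = (1−ρ)ρ^4/(1−ρ^5) = 0.067946
λ_eff = λ(1 − P_K) = 8.14·(1 − 0.067946) = 8.14·0.932054 = 7.5869 /hr

Final: 7.5869 /hr


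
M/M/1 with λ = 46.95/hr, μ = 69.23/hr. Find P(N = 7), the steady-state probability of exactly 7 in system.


ρ = 46.95/69.23 = 0.6782
P_n = (1−ρ)·ρ^n = (1 − 0.6782)·0.6782^7 = 0.3218·0.065976 = 0.021233

Final: 0.021233


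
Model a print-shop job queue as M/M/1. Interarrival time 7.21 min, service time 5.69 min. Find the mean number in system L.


λ = 60/7.21 = 8.3218 /hr
μ = 60/5.69 = 10.5448 /hr
ρ = λ/μ = 8.3218/10.5448 = 0.7892
L = ρ/(1−ρ) = 0.7892/0.2108 = 3.7434

Final: 3.7434


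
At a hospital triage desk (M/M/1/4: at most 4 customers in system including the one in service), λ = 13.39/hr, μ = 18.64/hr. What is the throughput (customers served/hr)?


ρ = 0.7183; P_K = (1−ρ)ρ^4/(1−ρ^5) = 0.092737
λ_eff = λ(1 − P_K) = 13.39·(1 − 0.092737) = 13.39·0.907263 = 12.1482 /hr

Final: 12.1482 /hr


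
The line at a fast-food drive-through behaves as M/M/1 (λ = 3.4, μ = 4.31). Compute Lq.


ρ = 3.4/4.31 = 0.7889
Lq = ρ²/(1−ρ) = 0.6223/0.2111 = 2.9474

Final: 2.9474


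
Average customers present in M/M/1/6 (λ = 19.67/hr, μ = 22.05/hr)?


ρ = 19.67/22.05 = 0.8921
L = ρ[1 − (K+1)ρ^K + Kρ^(K+1)] / [(1−ρ)(1−ρ^(K+1))]
Numerator: 0.8921·(1 − 7·0.503935 + 6·0.449542) = 0.151389
Denominator: (0.1079)·(0.550458) = 0.059415
L = 0.151389/0.059415 = 2.5480

Final: 2.5480


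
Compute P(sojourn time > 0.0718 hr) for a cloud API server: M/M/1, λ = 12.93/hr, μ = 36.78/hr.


W ~ Exponential(μ−λ) for M/M/1.
μ − λ = 36.78 − 12.93 = 23.8500
P(W > t) = e^{−(μ−λ)t} = e^{−1.7124} = 0.180427

Final: 0.180427


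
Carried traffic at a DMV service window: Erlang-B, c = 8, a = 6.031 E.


B(8,6.031) = 0.123598 (Erlang-B)
Carried load = a(1 − B) = 6.031·(1 − 0.123598) = 6.031·0.876402 = 5.2856 E

Final: 5.2856 Erlangs


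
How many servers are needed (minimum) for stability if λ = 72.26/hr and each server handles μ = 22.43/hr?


Stability requires cμ > λ ⇔ c > λ/μ.
λ/μ = 72.26/22.43 = 3.2216
Minimum integer c = ⌊3.2216⌋ + 1 = 4
Check: 4·22.43 = 89.72 > 72.26, while 3·22.43 = 67.29 ≤ 72.26

Final: 4 servers


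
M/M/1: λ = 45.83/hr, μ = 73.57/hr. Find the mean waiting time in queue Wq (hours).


ρ = 45.83/73.57 = 0.6229
Wq = ρ/(μ−λ) = 0.6229/(73.57 − 45.83) = 0.6229/27.74 = 0.02246 hr

Final: 0.02246 hr


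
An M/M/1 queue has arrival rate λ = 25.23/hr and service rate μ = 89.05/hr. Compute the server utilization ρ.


ρ = λ/μ = 25.23/89.05 = 0.2833

Final: 0.2833


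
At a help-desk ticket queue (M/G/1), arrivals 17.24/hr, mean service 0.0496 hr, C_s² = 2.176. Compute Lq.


ρ = λ·E[S] = 17.24·0.0496 = 0.8551
Lq = ρ²(1+C_s²)/(2(1−ρ)) = 0.7312·(1+2.176)/(2·0.1449)
= 0.7312·3.1760/0.2898 = 8.01368

Final: 8.01368


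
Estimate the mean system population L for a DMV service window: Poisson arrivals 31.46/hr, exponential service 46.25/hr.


ρ = λ/μ = 31.46/46.25 = 0.6802
L = ρ/(1−ρ) = 0.6802/(1 − 0.6802) = 0.6802/0.3198 = 2.1271

Final: 2.1271


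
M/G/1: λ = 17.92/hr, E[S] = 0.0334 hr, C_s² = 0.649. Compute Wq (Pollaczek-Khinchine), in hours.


ρ = λ·E[S] = 17.92·0.0334 = 0.5985
E[S²] = E[S]²(1+C_s²) = 0.0334²·(1+0.649) = 0.001840
Wq = λ·E[S²]/(2(1−ρ)) = 17.92·0.001840/(2·0.4015) = 0.04106 hr

Final: 0.04106 hr


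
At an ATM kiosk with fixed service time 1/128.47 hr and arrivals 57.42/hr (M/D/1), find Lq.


ρ = 57.42/128.47 = 0.4470
M/D/1: Lq = ρ²/(2(1−ρ)) = 0.1998/(2·0.5530) = 0.18061

Final: 0.18061


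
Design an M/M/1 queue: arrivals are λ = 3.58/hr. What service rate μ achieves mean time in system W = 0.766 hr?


W = 1/(μ−λ) ⇒ μ − λ = 1/W = 1/0.766 = 1.3055
μ = λ + 1/W = 3.58 + 1.3055 = 4.8855 per hr

Final: 4.8855 /hr


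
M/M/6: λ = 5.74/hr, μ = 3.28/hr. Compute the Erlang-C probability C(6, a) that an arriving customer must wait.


a = λ/μ = 1.7500; ρ = a/6 = 0.2917
P₀ = 0.173660 (from M/M/c formula)
C(c,a) = [a^c/(c!(1−ρ))]·P₀ = [28.72290/(720·0.7083)]·0.173660
= 0.05632·0.173660 = 0.009780

Final: 0.009780


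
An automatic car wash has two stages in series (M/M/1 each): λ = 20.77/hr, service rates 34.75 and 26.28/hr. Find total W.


Each node sees arrival rate λ = 20.77/hr (tandem ⇒ throughput preserved).
W₁ = 1/(μ₁−λ) = 1/(34.75−20.77) = 0.07153 hr
W₂ = 1/(μ₂−λ) = 1/(26.28−20.77) = 0.18149 hr
W_total = W₁ + W₂ = 0.07153 + 0.18149 = 0.25302 hr

Final: 0.25302 hr


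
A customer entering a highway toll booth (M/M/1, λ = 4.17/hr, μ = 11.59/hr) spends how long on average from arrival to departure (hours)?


W = 1/(μ−λ) = 1/(11.59 − 4.17) = 1/7.42 = 0.1348 hr

Final: 0.1348 hr


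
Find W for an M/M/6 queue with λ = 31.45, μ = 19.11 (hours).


a = 1.6457; ρ = 0.2743; P₀ = 0.192785
Lq = P₀·a^c·ρ/(c!(1−ρ)²) = 0.002771
Wq = Lq/λ = 0.002771/31.45 = 0.00008810 hr
W = Wq + 1/μ = 0.00008810 + 0.05233 = 0.05242 hr

Final: 0.05242 hr


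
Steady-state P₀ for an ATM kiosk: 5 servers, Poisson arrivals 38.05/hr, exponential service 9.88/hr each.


a = λ/μ = 38.05/9.88 = 3.8512; ρ = a/c = 0.7702
Σ_{k=0}^{4} a^k/k! (terms k=0..4) = 1.00000 + 3.85121 + 7.41593 + 9.52011 + 9.16600 = 30.95325
Tail: a^5/(5!(1−ρ)) = 847.20514/(120·0.2298) = 30.72829
P₀ = 1/(30.95325 + 30.72829) = 1/61.68154 = 0.016212

Final: 0.016212


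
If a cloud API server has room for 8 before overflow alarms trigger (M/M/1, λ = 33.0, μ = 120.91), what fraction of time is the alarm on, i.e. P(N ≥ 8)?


ρ = 33.0/120.91 = 0.2729
P(N ≥ n) = ρ^n = 0.2729^8 = 0.00003079

Final: 0.00003079


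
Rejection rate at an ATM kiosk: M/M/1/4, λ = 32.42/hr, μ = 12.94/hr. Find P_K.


ρ = λ/μ = 32.42/12.94 = 2.5054
P_K = (1−ρ)ρ^K/(1−ρ^(K+1)) = (-1.5054·39.401698)/(1 − 98.717391)
= -59.315694/-97.717391 = 0.607013

Final: 0.607013


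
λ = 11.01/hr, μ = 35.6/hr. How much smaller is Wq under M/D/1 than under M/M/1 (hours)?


ρ = 11.01/35.6 = 0.3093
Wq(M/M/1) = ρ/(μ−λ) = 0.3093/24.59 = 0.01258 hr
Wq(M/D/1) = ρ/(2(μ−λ)) = 0.006289 hr
Savings = 0.01258 − 0.006289 = 0.006289 hr

Final: 0.006289 hr


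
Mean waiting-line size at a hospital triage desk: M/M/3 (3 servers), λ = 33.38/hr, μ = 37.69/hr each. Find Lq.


a = λ/μ = 0.8856; ρ = a/3 = 0.2952
P₀ = 0.409483
Lq = P₀·a^c·ρ / (c!·(1−ρ)²) = 0.409483·0.69467·0.2952/(6·0.49672)
= 0.02818

Final: 0.02818


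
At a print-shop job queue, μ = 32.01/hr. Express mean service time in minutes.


Mean service time = 1/μ = 1/32.01 hour = 0.03124 hour
In minutes: 0.03124 × 60 = 1.8744 min

Final: 1.8744 min


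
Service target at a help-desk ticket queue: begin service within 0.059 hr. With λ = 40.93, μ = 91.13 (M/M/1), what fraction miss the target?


ρ = 40.93/91.13 = 0.4491
P(Wq > t) = ρ·e^{−(μ−λ)t} = 0.4491·e^{−2.9618}
= 0.4491·0.051726 = 0.023232

Final: 0.023232


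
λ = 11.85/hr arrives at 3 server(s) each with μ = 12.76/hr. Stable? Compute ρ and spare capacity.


Total capacity cμ = 3·12.76 = 38.28/hr
ρ = λ/(cμ) = 11.85/38.28 = 0.3096
Stable ⇔ ρ < 1: YES
Spare capacity = cμ − λ = 38.28 − 11.85 = 26.43/hr

Final: ρ = 0.3096; stable; margin = 26.43/hr


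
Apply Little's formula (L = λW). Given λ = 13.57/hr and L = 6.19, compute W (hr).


W = L/λ = 6.19/13.57 = 0.4562 hr

Final: 0.4562 hr


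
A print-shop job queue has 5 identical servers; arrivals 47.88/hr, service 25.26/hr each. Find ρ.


ρ = λ/(cμ) = 47.88/(5·25.26) = 47.88/126.30 = 0.3791

Final: 0.3791


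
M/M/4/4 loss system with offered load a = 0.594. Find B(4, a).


B(c,a) = (a^c/c!) / Σ_{k=0}^{c} a^k/k!
a^4/4! = 0.005187
Σ terms (k=0..4): 1.00000 + 0.59400 + 0.17642 + 0.03493 + 0.005187 = 1.810536
B = 0.005187/1.810536 = 0.002865

Final: 0.002865


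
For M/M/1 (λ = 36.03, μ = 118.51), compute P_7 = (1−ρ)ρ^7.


ρ = 36.03/118.51 = 0.3040
P_n = (1−ρ)·ρ^n = (1 − 0.3040)·0.3040^7 = 0.6960·0.0002401 = 0.0001671

Final: 0.0001671


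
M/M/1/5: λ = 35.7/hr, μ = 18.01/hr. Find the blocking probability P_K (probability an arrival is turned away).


ρ = λ/μ = 35.7/18.01 = 1.9822
P_K = (1−ρ)ρ^K/(1−ρ^(K+1)) = (-0.9822·30.603600)/(1 − 60.663438)
= -30.059838/-59.663438 = 0.503823

Final: 0.503823


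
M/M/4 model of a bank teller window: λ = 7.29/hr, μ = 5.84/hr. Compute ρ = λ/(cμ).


ρ = λ/(cμ) = 7.29/(4·5.84) = 7.29/23.36 = 0.3121

Final: 0.3121


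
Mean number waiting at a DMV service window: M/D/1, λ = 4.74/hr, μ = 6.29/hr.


ρ = 4.74/6.29 = 0.7536
M/D/1: Lq = ρ²/(2(1−ρ)) = 0.5679/(2·0.2464) = 1.15224

Final: 1.15224


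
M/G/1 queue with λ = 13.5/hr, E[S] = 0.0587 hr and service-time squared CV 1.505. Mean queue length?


ρ = λ·E[S] = 13.5·0.0587 = 0.7924
Lq = ρ²(1+C_s²)/(2(1−ρ)) = 0.6280·(1+1.505)/(2·0.2076)
= 0.6280·2.5050/0.4151 = 3.78965

Final: 3.78965


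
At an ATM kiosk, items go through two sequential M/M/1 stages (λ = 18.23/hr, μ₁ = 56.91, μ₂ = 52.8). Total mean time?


Each node sees arrival rate λ = 18.23/hr (tandem ⇒ throughput preserved).
W₁ = 1/(μ₁−λ) = 1/(56.91−18.23) = 0.02585 hr
W₂ = 1/(μ₂−λ) = 1/(52.8−18.23) = 0.02893 hr
W_total = W₁ + W₂ = 0.02585 + 0.02893 = 0.05478 hr

Final: 0.05478 hr


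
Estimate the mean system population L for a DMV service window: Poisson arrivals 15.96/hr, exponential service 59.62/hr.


ρ = λ/μ = 15.96/59.62 = 0.2677
L = ρ/(1−ρ) = 0.2677/(1 − 0.2677) = 0.2677/0.7323 = 0.3656

Final: 0.3656


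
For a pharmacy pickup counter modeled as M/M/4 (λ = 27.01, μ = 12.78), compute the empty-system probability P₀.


a = λ/μ = 27.01/12.78 = 2.1135; ρ = a/c = 0.5284
Σ_{k=0}^{3} a^k/k! (terms k=0..3) = 1.00000 + 2.11346 + 2.23335 + 1.57337 = 6.92018
Tail: a^4/(4!(1−ρ)) = 19.95147/(24·0.4716) = 1.76261
P₀ = 1/(6.92018 + 1.76261) = 1/8.68279 = 0.115170

Final: 0.115170


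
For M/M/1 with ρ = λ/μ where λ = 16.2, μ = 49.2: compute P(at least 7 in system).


ρ = 16.2/49.2 = 0.3293
P(N ≥ n) = ρ^n = 0.3293^7 = 0.0004196

Final: 0.0004196


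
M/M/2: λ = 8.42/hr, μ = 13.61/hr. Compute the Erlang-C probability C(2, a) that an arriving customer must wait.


a = λ/μ = 0.6187; ρ = a/2 = 0.3093
P₀ = 0.527497 (from M/M/c formula)
C(c,a) = [a^c/(c!(1−ρ))]·P₀ = [0.38274/(2·0.6907)]·0.527497
= 0.27708·0.527497 = 0.146160

Final: 0.146160


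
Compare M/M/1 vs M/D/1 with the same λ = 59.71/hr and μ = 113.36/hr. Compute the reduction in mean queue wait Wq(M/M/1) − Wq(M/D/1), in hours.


ρ = 59.71/113.36 = 0.5267
Wq(M/M/1) = ρ/(μ−λ) = 0.5267/53.65 = 0.009818 hr
Wq(M/D/1) = ρ/(2(μ−λ)) = 0.004909 hr
Savings = 0.009818 − 0.004909 = 0.004909 hr

Final: 0.004909 hr


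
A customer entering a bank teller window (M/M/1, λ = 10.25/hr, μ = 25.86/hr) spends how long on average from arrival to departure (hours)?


W = 1/(μ−λ) = 1/(25.86 − 10.25) = 1/15.61 = 0.06406 hr

Final: 0.06406 hr


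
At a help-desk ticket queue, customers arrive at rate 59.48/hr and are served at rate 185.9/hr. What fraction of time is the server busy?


ρ = λ/μ = 59.48/185.9 = 0.3200

Final: 0.3200


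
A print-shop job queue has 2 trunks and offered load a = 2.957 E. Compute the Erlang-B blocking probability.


B(c,a) = (a^c/c!) / Σ_{k=0}^{c} a^k/k!
a^2/2! = 4.371924
Σ terms (k=0..2): 1.00000 + 2.95700 + 4.37192 = 8.328924
B = 4.371924/8.328924 = 0.524909

Final: 0.524909


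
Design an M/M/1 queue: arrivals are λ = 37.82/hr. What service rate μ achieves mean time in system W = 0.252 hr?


W = 1/(μ−λ) ⇒ μ − λ = 1/W = 1/0.252 = 3.9683
μ = λ + 1/W = 37.82 + 3.9683 = 41.7883 per hr

Final: 41.7883 /hr


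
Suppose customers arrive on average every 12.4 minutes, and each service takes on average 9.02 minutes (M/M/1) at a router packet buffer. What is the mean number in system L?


λ = 60/12.4 = 4.8387 /hr
μ = 60/9.02 = 6.6519 /hr
ρ = λ/μ = 4.8387/6.6519 = 0.7274
L = ρ/(1−ρ) = 0.7274/0.2726 = 2.6686

Final: 2.6686


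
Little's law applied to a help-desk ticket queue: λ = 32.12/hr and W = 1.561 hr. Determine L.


L = λW = 32.12·1.561 = 50.1393

Final: 50.1393


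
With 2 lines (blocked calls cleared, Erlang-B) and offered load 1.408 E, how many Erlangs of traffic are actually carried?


B(2,1.408) = 0.291605 (Erlang-B)
Carried load = a(1 − B) = 1.408·(1 − 0.291605) = 1.408·0.708395 = 0.9974 E

Final: 0.9974 Erlangs


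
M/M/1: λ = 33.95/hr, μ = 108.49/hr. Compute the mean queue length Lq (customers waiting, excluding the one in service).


ρ = 33.95/108.49 = 0.3129
Lq = ρ²/(1−ρ) = 0.09793/0.6871 = 0.1425

Final: 0.1425


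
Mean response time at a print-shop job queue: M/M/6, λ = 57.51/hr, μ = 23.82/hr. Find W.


a = 2.4144; ρ = 0.4024; P₀ = 0.089013
Lq = P₀·a^c·ρ/(c!(1−ρ)²) = 0.02759
Wq = Lq/λ = 0.02759/57.51 = 0.0004797 hr
W = Wq + 1/μ = 0.0004797 + 0.04198 = 0.04246 hr

Final: 0.04246 hr


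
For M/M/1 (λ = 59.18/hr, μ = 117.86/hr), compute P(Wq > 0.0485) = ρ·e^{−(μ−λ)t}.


ρ = 59.18/117.86 = 0.5021
P(Wq > t) = ρ·e^{−(μ−λ)t} = 0.5021·e^{−2.8460}
= 0.5021·0.058077 = 0.029162

Final: 0.029162


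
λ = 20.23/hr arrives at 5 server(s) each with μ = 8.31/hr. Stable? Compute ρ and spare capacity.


Total capacity cμ = 5·8.31 = 41.55/hr
ρ = λ/(cμ) = 20.23/41.55 = 0.4869
Stable ⇔ ρ < 1: YES
Spare capacity = cμ − λ = 41.55 − 20.23 = 21.32/hr

Final: ρ = 0.4869; stable; margin = 21.32/hr


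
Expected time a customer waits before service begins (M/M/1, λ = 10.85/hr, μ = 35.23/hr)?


ρ = 10.85/35.23 = 0.3080
Wq = ρ/(μ−λ) = 0.3080/(35.23 − 10.85) = 0.3080/24.38 = 0.01263 hr

Final: 0.01263 hr


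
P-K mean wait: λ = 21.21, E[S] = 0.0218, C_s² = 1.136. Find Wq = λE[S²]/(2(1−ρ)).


ρ = λ·E[S] = 21.21·0.0218 = 0.4624
E[S²] = E[S]²(1+C_s²) = 0.0218²·(1+1.136) = 0.001015
Wq = λ·E[S²]/(2(1−ρ)) = 21.21·0.001015/(2·0.5376) = 0.02002 hr

Final: 0.02002 hr


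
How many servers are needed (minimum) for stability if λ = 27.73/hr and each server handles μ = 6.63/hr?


Stability requires cμ > λ ⇔ c > λ/μ.
λ/μ = 27.73/6.63 = 4.1825
Minimum integer c = ⌊4.1825⌋ + 1 = 5
Check: 5·6.63 = 33.15 > 27.73, while 4·6.63 = 26.52 ≤ 27.73

Final: 5 servers


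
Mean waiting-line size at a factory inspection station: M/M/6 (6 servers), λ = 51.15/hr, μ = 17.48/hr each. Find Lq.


a = λ/μ = 2.9262; ρ = a/6 = 0.4877
P₀ = 0.052831
Lq = P₀·a^c·ρ / (c!·(1−ρ)²) = 0.052831·627.80571·0.4877/(720·0.26245)
= 0.08560

Final: 0.08560


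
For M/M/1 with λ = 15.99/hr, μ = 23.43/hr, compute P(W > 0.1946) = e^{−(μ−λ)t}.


W ~ Exponential(μ−λ) for M/M/1.
μ − λ = 23.43 − 15.99 = 7.4400
P(W > t) = e^{−(μ−λ)t} = e^{−1.4478} = 0.235081

Final: 0.235081


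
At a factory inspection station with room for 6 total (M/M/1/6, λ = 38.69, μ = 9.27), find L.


ρ = 38.69/9.27 = 4.1737
L = ρ[1 − (K+1)ρ^K + Kρ^(K+1)] / [(1−ρ)(1−ρ^(K+1))]
Numerator: 4.1737·(1 − 7·5285.839518 + 6·22061.394923) = 398037.431592
Denominator: (-3.1737)·(-22060.394923) = 70012.601794
L = 398037.431592/70012.601794 = 5.6852

Final: 5.6852


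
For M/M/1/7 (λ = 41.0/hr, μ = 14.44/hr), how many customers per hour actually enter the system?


ρ = 2.8393; P_K = (1−ρ)ρ^7/(1−ρ^8) = 0.647958
λ_eff = λ(1 − P_K) = 41.0·(1 − 0.647958) = 41.0·0.352042 = 14.4337 /hr

Final: 14.4337 /hr


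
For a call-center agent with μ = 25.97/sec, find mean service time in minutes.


Mean service time = 1/μ = 1/25.97 second = 0.03851 second
In minutes: 0.03851 × 0.0166667 = 0.0006418 min

Final: 0.0006418 min


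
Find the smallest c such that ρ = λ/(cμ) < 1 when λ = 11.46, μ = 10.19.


Stability requires cμ > λ ⇔ c > λ/μ.
λ/μ = 11.46/10.19 = 1.1246
Minimum integer c = ⌊1.1246⌋ + 1 = 2
Check: 2·10.19 = 20.38 > 11.46, while 1·10.19 = 10.19 ≤ 11.46

Final: 2 servers


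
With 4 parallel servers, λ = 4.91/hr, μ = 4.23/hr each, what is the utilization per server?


ρ = λ/(cμ) = 4.91/(4·4.23) = 4.91/16.92 = 0.2902

Final: 0.2902


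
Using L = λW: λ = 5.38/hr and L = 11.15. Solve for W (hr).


W = L/λ = 11.15/5.38 = 2.0725 hr

Final: 2.0725 hr


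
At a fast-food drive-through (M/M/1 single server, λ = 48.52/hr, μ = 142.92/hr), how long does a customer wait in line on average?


ρ = 48.52/142.92 = 0.3395
Wq = ρ/(μ−λ) = 0.3395/(142.92 − 48.52) = 0.3395/94.40 = 0.003596 hr

Final: 0.003596 hr


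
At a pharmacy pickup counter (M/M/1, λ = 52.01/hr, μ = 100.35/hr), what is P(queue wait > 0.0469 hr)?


ρ = 52.01/100.35 = 0.5183
P(Wq > t) = ρ·e^{−(μ−λ)t} = 0.5183·e^{−2.2671}
= 0.5183·0.103607 = 0.053698

Final: 0.053698


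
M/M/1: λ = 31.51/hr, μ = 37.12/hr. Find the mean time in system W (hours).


W = 1/(μ−λ) = 1/(37.12 − 31.51) = 1/5.61 = 0.1783 hr

Final: 0.1783 hr


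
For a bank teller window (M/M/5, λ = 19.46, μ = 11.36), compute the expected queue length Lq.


a = λ/μ = 1.7130; ρ = a/5 = 0.3426
P₀ = 0.179732
Lq = P₀·a^c·ρ / (c!·(1−ρ)²) = 0.179732·14.75104·0.3426/(120·0.43217)
= 0.01751

Final: 0.01751


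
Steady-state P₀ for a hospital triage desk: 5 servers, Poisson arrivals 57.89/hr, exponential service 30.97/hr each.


a = λ/μ = 57.89/30.97 = 1.8692; ρ = a/c = 0.3738
Σ_{k=0}^{4} a^k/k! (terms k=0..4) = 1.00000 + 1.86923 + 1.74701 + 1.08852 + 0.50867 = 6.21343
Tail: a^5/(5!(1−ρ)) = 22.81979/(120·0.6262) = 0.30370
P₀ = 1/(6.21343 + 0.30370) = 1/6.51713 = 0.153442

Final: 0.153442


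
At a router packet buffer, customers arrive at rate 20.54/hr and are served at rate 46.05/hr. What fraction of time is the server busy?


ρ = λ/μ = 20.54/46.05 = 0.4460

Final: 0.4460


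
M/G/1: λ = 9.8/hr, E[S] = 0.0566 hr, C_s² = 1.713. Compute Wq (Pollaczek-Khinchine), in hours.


ρ = λ·E[S] = 9.8·0.0566 = 0.5547
E[S²] = E[S]²(1+C_s²) = 0.0566²·(1+1.713) = 0.008691
Wq = λ·E[S²]/(2(1−ρ)) = 9.8·0.008691/(2·0.4453) = 0.09563 hr

Final: 0.09563 hr


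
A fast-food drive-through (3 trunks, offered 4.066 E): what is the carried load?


B(3,4.066) = 0.456619 (Erlang-B)
Carried load = a(1 − B) = 4.066·(1 − 0.456619) = 4.066·0.543381 = 2.2094 E

Final: 2.2094 Erlangs


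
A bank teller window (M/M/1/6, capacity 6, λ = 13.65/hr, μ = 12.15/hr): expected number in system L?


ρ = 13.65/12.15 = 1.1235
L = ρ[1 − (K+1)ρ^K + Kρ^(K+1)] / [(1−ρ)(1−ρ^(K+1))]
Numerator: 1.1235·(1 − 7·2.010658 + 6·2.258888) = 0.537819
Denominator: (-0.1235)·(-1.258888) = 0.155418
L = 0.537819/0.155418 = 3.4605

Final: 3.4605


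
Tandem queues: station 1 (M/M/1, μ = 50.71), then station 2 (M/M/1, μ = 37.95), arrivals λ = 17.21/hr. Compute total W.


Each node sees arrival rate λ = 17.21/hr (tandem ⇒ throughput preserved).
W₁ = 1/(μ₁−λ) = 1/(50.71−17.21) = 0.02985 hr
W₂ = 1/(μ₂−λ) = 1/(37.95−17.21) = 0.04822 hr
W_total = W₁ + W₂ = 0.02985 + 0.04822 = 0.07807 hr

Final: 0.07807 hr


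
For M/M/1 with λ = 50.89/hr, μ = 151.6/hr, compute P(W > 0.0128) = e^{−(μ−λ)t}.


W ~ Exponential(μ−λ) for M/M/1.
μ − λ = 151.6 − 50.89 = 100.7100
P(W > t) = e^{−(μ−λ)t} = e^{−1.2891} = 0.275522

Final: 0.275522


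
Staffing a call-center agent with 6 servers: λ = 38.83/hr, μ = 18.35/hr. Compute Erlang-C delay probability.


a = λ/μ = 2.1161; ρ = a/6 = 0.3527
P₀ = 0.120253 (from M/M/c formula)
C(c,a) = [a^c/(c!(1−ρ))]·P₀ = [89.78172/(720·0.6473)]·0.120253
= 0.19264·0.120253 = 0.023165

Final: 0.023165


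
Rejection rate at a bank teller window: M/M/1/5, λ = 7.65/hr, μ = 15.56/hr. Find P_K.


ρ = λ/μ = 7.65/15.56 = 0.4916
P_K = (1−ρ)ρ^K/(1−ρ^(K+1)) = (0.5084·0.028725)/(1 − 0.014122)
= 0.014602/0.985878 = 0.014812

Final: 0.014812


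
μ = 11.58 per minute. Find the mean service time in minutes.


Mean service time = 1/μ = 1/11.58 minute = 0.08636 minute
In minutes: 0.08636 × 1 = 0.08636 min

Final: 0.08636 min


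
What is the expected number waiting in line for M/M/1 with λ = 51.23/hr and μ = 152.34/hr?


ρ = 51.23/152.34 = 0.3363
Lq = ρ²/(1−ρ) = 0.1131/0.6637 = 0.1704

Final: 0.1704


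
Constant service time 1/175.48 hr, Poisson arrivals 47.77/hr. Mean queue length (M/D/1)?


ρ = 47.77/175.48 = 0.2722
M/D/1: Lq = ρ²/(2(1−ρ)) = 0.07411/(2·0.7278) = 0.05091

Final: 0.05091


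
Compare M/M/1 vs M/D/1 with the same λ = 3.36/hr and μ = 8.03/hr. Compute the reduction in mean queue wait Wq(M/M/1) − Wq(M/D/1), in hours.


ρ = 3.36/8.03 = 0.4184
Wq(M/M/1) = ρ/(μ−λ) = 0.4184/4.67 = 0.08960 hr
Wq(M/D/1) = ρ/(2(μ−λ)) = 0.04480 hr
Savings = 0.08960 − 0.04480 = 0.04480 hr

Final: 0.04480 hr


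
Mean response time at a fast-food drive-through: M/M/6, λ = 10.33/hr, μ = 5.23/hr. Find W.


a = 1.9751; ρ = 0.3292; P₀ = 0.138551
Lq = P₀·a^c·ρ/(c!(1−ρ)²) = 0.008358
Wq = Lq/λ = 0.008358/10.33 = 0.0008091 hr
W = Wq + 1/μ = 0.0008091 + 0.19120 = 0.19201 hr

Final: 0.19201 hr


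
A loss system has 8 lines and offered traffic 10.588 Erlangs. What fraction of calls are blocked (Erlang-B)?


B(c,a) = (a^c/c!) / Σ_{k=0}^{c} a^k/k!
a^8/8! = 3917.337027
Σ terms (k=0..8): 1.00000 + 10.58800 + 56.05287 + 197.82927 + 523.65408 + 1108.88987 + 1956.82100 + 2959.83153 + 3917.33703 = 10732.003641
B = 3917.337027/10732.003641 = 0.365015

Final: 0.365015


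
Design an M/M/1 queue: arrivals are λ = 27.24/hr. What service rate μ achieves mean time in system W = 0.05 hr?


W = 1/(μ−λ) ⇒ μ − λ = 1/W = 1/0.05 = 20.0000
μ = λ + 1/W = 27.24 + 20.0000 = 47.2400 per hr

Final: 47.2400 /hr


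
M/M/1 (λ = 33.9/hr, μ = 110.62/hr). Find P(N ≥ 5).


ρ = 33.9/110.62 = 0.3065
P(N ≥ n) = ρ^n = 0.3065^5 = 0.002703

Final: 0.002703


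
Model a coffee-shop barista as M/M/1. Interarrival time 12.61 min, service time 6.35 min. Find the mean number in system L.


λ = 60/12.61 = 4.7581 /hr
μ = 60/6.35 = 9.4488 /hr
ρ = λ/μ = 4.7581/9.4488 = 0.5036
L = ρ/(1−ρ) = 0.5036/0.4964 = 1.0144

Final: 1.0144


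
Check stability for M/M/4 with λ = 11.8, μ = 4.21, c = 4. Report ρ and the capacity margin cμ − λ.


Total capacity cμ = 4·4.21 = 16.84/hr
ρ = λ/(cμ) = 11.8/16.84 = 0.7007
Stable ⇔ ρ < 1: YES
Spare capacity = cμ − λ = 16.84 − 11.8 = 5.04/hr

Final: ρ = 0.7007; stable; margin = 5.04/hr


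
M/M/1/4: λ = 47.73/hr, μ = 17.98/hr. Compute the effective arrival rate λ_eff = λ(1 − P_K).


ρ = 2.6546; P_K = (1−ρ)ρ^4/(1−ρ^5) = 0.628062
λ_eff = λ(1 − P_K) = 47.73·(1 − 0.628062) = 47.73·0.371938 = 17.7526 /hr

Final: 17.7526 /hr
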